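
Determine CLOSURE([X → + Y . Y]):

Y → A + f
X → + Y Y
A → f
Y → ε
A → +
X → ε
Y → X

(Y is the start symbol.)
{ [A → . +], [A → . f], [X → + Y . Y], [X → . + Y Y], [X → .], [Y → . A + f], [Y → . X], [Y → .] }

To compute CLOSURE, for each item [A → α.Bβ] where B is a non-terminal, add [B → .γ] for all productions B → γ; repeat for the newly added items until nothing changes.

Start with: [X → + Y . Y]
  [X → + Y . Y] has the dot before Y: add [Y → . A + f], [Y → .], [Y → . X]
  [Y → . A + f] has the dot before A: add [A → . f], [A → . +]
  [Y → . X] has the dot before X: add [X → . + Y Y], [X → .]
No further items can be added.

CLOSURE = { [A → . +], [A → . f], [X → + Y . Y], [X → . + Y Y], [X → .], [Y → . A + f], [Y → . X], [Y → .] }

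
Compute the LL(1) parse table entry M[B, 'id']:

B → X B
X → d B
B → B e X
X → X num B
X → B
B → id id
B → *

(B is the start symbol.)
B → X B, B → B e X, B → id id

To find M[B, 'id'], we find productions for B where 'id' is in the predict set (PREDICT(N → α) = (FIRST(α) \ {ε}) ∪ (FOLLOW(N) if α ⇒* ε)).

Relevant sets:
  FIRST(X) = { '*', 'd', 'id' }
  FIRST(B) = { '*', 'd', 'id' }

B → X B: PREDICT = { '*', 'd', 'id' }
  'id' is in predict set, so this production goes in M[B, 'id']
B → B e X: PREDICT = { '*', 'd', 'id' }
  'id' is in predict set, so this production goes in M[B, 'id']
B → id id: PREDICT = { 'id' }
  'id' is in predict set, so this production goes in M[B, 'id']
B → *: PREDICT = { '*' }

M[B, 'id'] = B → X B, B → B e X, B → id id  (a multiply-defined cell — the grammar is not LL(1))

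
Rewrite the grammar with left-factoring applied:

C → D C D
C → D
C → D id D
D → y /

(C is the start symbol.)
Left-factoring transforms A → αβ₁ | αβ₂ into A → αA' and A' → β₁ | β₂
(α is the longest common prefix among the alternatives). Repeat until
no nonterminal has two alternatives with a common prefix.

Round 1: C has alternatives sharing prefix 'D'. Introduce C': C → D C'
  Add: C' → C D
  Add: C' → ε
  Add: C' → id D

No remaining common prefixes — done.

Resulting grammar:
C → D C'
C' → C D
C' → ε
C' → id D
D → y /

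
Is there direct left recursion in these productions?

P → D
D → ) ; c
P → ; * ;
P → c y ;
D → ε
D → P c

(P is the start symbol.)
Direct left recursion occurs when N → N α for some non-terminal N (the right-hand side begins with the left-hand side itself).

P → D: starts with D
D → ) ; c: starts with ')'
P → ; * ;: starts with ';'
P → c y ;: starts with c
D → ε: starts with ε
D → P c: starts with P

No direct left recursion found.

Answer: No direct left recursion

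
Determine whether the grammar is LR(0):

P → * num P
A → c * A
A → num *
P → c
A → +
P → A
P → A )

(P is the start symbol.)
No. Shift-reduce conflict between [P → A .] and [P → A . )]

A grammar is LR(0) if no state in the canonical LR(0) collection has:
  - both a shift item (dot before a terminal) and a complete item (shift-reduce conflict), or
  - two or more complete items (reduce-reduce conflict; the accept item [P' → P .] counts as a complete item here).

Augment with P' → P and build the canonical LR(0) collection (I0 = CLOSURE({[P' → . P]}), then GOTO on every symbol after a dot until no new states appear). It has 14 states:
  I0: { [A → . +], [A → . c * A], [A → . num *], [P → . * num P], [P → . A )], [P → . A], [P → . c], [P' → . P] }  — shift
  I1: { [P → * . num P] }  — shift
  I2: { [A → + .] }  — reduce
  I3: { [P → A . )], [P → A .] }  — shift, reduce
  I4: { [P' → P .] }  — accept
  I5: { [A → c . * A], [P → c .] }  — shift, reduce
  I6: { [A → num . *] }  — shift
  I7: { [A → num * .] }  — reduce
  I8: { [A → . +], [A → . c * A], [A → . num *], [A → c * . A] }  — shift
  I9: { [A → c * A .] }  — reduce
  I10: { [A → c . * A] }  — shift
  I11: { [P → A ) .] }  — reduce
  I12: { [A → . +], [A → . c * A], [A → . num *], [P → * num . P], [P → . * num P], [P → . A )], [P → . A], [P → . c] }  — shift
  I13: { [P → * num P .] }  — reduce

Conflict in state I3:
  Shift-reduce conflict between [P → A .] and [P → A . )]
So the grammar is NOT LR(0).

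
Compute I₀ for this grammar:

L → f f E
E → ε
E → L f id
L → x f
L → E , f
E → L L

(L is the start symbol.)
First, augment the grammar with L' → L
I₀ = CLOSURE({ [L' → . L] }):
  [L' → . L] has the dot before L: add [L → . f f E], [L → . x f], [L → . E , f]
  [L → . E , f] has the dot before E: add [E → .], [E → . L f id], [E → . L L]
No further items can be added.

I₀ = { [E → . L L], [E → . L f id], [E → .], [L → . E , f], [L → . f f E], [L → . x f], [L' → . L] }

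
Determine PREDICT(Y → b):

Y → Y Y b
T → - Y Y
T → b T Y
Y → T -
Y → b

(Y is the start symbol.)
PREDICT(Y → b) = (FIRST(RHS) \ {ε}) ∪ (FOLLOW(Y) if ε ∈ FIRST(RHS), i.e. RHS ⇒* ε)
FIRST(b) = { 'b' }
ε ∉ FIRST(b), so FOLLOW(Y) is not added.
PREDICT(Y → b) = { 'b' }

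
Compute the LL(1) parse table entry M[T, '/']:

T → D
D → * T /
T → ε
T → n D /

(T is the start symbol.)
To find M[T, '/'], we find productions for T where '/' is in the predict set (PREDICT(N → α) = (FIRST(α) \ {ε}) ∪ (FOLLOW(N) if α ⇒* ε)).

Relevant sets:
  FIRST(D) = { '*' }
  FOLLOW(T) = { $, '/' }

T → D: PREDICT = { '*' }
T → ε: PREDICT = { $, '/' }
  '/' is in predict set, so this production goes in M[T, '/']
T → n D /: PREDICT = { 'n' }

M[T, '/'] = T → ε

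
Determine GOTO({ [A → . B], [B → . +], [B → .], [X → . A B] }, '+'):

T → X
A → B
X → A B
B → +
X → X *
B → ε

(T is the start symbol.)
GOTO(I, '+') = CLOSURE({ [A → αX.β] : [A → α.Xβ] ∈ I, X = '+' })

Items with dot before '+', with the dot advanced:
  [B → . +] → [B → + .]
Closure adds nothing (no advanced item has the dot before a non-terminal).

GOTO = { [B → + .] }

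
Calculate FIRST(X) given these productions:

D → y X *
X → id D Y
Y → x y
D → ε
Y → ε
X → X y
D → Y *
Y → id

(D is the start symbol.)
To compute FIRST(X), examine every production with X on the left-hand side, reading each right-hand side left to right until a non-nullable symbol is reached.

From X → id D Y:
  - id is a terminal: add 'id' and stop
From X → X y:
  - X is the symbol being defined: contributes nothing new
    X is not nullable, so stop

Collecting: FIRST(X) = { 'id' }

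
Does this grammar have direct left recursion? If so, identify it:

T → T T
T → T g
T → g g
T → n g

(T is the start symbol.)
Yes, T is left-recursive

Direct left recursion occurs when N → N α for some non-terminal N (the right-hand side begins with the left-hand side itself).

T → T T: LEFT RECURSIVE (starts with T)
T → T g: LEFT RECURSIVE (starts with T)
T → g g: starts with g
T → n g: starts with n

The grammar has direct left recursion on: T.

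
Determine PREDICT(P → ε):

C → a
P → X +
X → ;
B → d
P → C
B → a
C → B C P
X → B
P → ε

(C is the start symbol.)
PREDICT(P → ε) = (FIRST(RHS) \ {ε}) ∪ (FOLLOW(P) if ε ∈ FIRST(RHS), i.e. RHS ⇒* ε)
The right-hand side is ε (FIRST(ε) = { ε }), so the predict set is FOLLOW(P) = { $, ';', 'a', 'd' }
PREDICT(P → ε) = { $, ';', 'a', 'd' }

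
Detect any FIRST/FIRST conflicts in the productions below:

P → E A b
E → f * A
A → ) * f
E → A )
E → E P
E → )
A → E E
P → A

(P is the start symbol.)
Yes. P → E A b / P → A on { ')', 'f' }; E → f '*' A / E → A ')' on { 'f' }; E → f '*' A / E → E P on { 'f' }; E → A ')' / E → E P on { ')', 'f' }; E → A ')' / E → ')' on { ')' }; E → E P / E → ')' on { ')' }; A → ')' '*' f / A → E E on { ')' }

FIRST sets of the non-terminals at (or reachable through a nullable prefix from) the front of some alternative:
  FIRST(E) = { ')', 'f' }
  FIRST(A) = { ')', 'f' }

Productions for P:
  P → E A b: FIRST = { ')', 'f' }
  P → A: FIRST = { ')', 'f' }
Productions for E:
  E → f * A: FIRST = { 'f' }
  E → A ): FIRST = { ')', 'f' }
  E → E P: FIRST = { ')', 'f' }
  E → ): FIRST = { ')' }
Productions for A:
  A → ) * f: FIRST = { ')' }
  A → E E: FIRST = { ')', 'f' }

Conflict for P: P → E A b and P → A
  Overlap: { ')', 'f' }
Conflict for E: E → f * A and E → A )
  Overlap: { 'f' }
Conflict for E: E → f * A and E → E P
  Overlap: { 'f' }
Conflict for E: E → A ) and E → E P
  Overlap: { ')', 'f' }
Conflict for E: E → A ) and E → )
  Overlap: { ')' }
Conflict for E: E → E P and E → )
  Overlap: { ')' }
Conflict for A: A → ) * f and A → E E
  Overlap: { ')' }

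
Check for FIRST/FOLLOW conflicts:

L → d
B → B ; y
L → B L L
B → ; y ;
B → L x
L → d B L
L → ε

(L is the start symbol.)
Yes. L → d with FOLLOW(L) on { 'd' }; L → B L L with FOLLOW(L) on { ';', 'd', 'x' }; L → d B L with FOLLOW(L) on { 'd' }

A FIRST/FOLLOW conflict occurs when a non-terminal N has a nullable alternative N → β (β ⇒* ε) and another alternative N → α with FIRST(α) ∩ FOLLOW(N) ≠ ∅: on such a lookahead the parser cannot decide between expanding α and letting N vanish via β.

Nullable non-terminals: L.
FIRST sets used below: FIRST(B) = { ';', 'd', 'x' }

L: nullable alternative(s) L → ε; FOLLOW(L) = { $, ';', 'd', 'x' }
  L → d: FIRST \ {ε} = { 'd' } — overlaps FOLLOW(L) on { 'd' }: CONFLICT
  L → B L L: FIRST \ {ε} = { ';', 'd', 'x' } — overlaps FOLLOW(L) on { ';', 'd', 'x' }: CONFLICT
  L → d B L: FIRST \ {ε} = { 'd' } — overlaps FOLLOW(L) on { 'd' }: CONFLICT
  L → ε: FIRST \ {ε} = { } — this is the only nullable alternative, skip

B has no nullable alternative, so no FIRST/FOLLOW check is needed there.

So the grammar has 3 FIRST/FOLLOW conflicts (marked CONFLICT above).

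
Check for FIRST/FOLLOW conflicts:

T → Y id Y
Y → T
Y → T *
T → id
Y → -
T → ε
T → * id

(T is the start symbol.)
Nullable non-terminals: T, Y.
FIRST sets used below: FIRST(Y) = { '*', '-', 'id', ε }, FIRST(T) = { '*', '-', 'id', ε }

T: nullable alternative(s) T → ε; FOLLOW(T) = { $, '*', 'id' }
  T → Y id Y: FIRST \ {ε} = { '*', '-', 'id' } — overlaps FOLLOW(T) on { '*', 'id' }: CONFLICT
  T → id: FIRST \ {ε} = { 'id' } — overlaps FOLLOW(T) on { 'id' }: CONFLICT
  T → ε: FIRST \ {ε} = { } — this is the only nullable alternative, skip
  T → * id: FIRST \ {ε} = { '*' } — overlaps FOLLOW(T) on { '*' }: CONFLICT

Y: nullable alternative(s) Y → T; FOLLOW(Y) = { $, '*', 'id' }
  Y → T: FIRST \ {ε} = { '*', '-', 'id' } — this is the only nullable alternative, skip
  Y → T *: FIRST \ {ε} = { '*', '-', 'id' } — overlaps FOLLOW(Y) on { '*', 'id' }: CONFLICT
  Y → -: FIRST \ {ε} = { '-' } — disjoint from FOLLOW(Y)

So the grammar has 4 FIRST/FOLLOW conflicts (marked CONFLICT above).

Answer: Yes. T → Y id Y with FOLLOW(T) on { '*', 'id' }; T → id with FOLLOW(T) on { 'id' }; T → '*' id with FOLLOW(T) on { '*' }; Y → T '*' with FOLLOW(Y) on { '*', 'id' }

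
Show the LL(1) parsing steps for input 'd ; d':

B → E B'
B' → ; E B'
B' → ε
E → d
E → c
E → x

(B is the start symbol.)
LL(1) parsing maintains a stack (initially the start symbol over $) and the input. At each step: if the stack top is a terminal, match it against the current input token; if it is a non-terminal N, replace it with the RHS of M[N, lookahead] (the unique production whose predict set contains the lookahead).

Stack is shown with the top on the left.

Stack     Input    Action
-------------------------
B $       d ; d $  output B → E B'
E B' $    d ; d $  output E → d
d B' $    d ; d $  match 'd'
B' $      ; d $    output B' → ; E B'
; E B' $  ; d $    match ';'
E B' $    d $      output E → d
d B' $    d $      match 'd'
B' $      $        output B' → ε
$         $        accept

The string is accepted.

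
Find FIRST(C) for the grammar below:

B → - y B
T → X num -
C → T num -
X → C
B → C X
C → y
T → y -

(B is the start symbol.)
{ 'y' }

FIRST sets of the other non-terminals involved (by the same procedure, iterated to a fixed point):
  FIRST(T) = { 'y' }

From C → T num -:
  - T is a non-terminal: add FIRST(T) \ {ε} = { 'y' }
    T is not nullable, so stop
From C → y:
  - y is a terminal: add 'y' and stop

Collecting: FIRST(C) = { 'y' }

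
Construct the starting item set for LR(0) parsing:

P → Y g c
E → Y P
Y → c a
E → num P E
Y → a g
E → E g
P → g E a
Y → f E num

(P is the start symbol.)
{ [P → . Y g c], [P → . g E a], [P' → . P], [Y → . a g], [Y → . c a], [Y → . f E num] }

First, augment the grammar with P' → P
I₀ = CLOSURE({ [P' → . P] }):
  [P' → . P] has the dot before P: add [P → . Y g c], [P → . g E a]
  [P → . Y g c] has the dot before Y: add [Y → . c a], [Y → . a g], [Y → . f E num]
No further items can be added.

I₀ = { [P → . Y g c], [P → . g E a], [P' → . P], [Y → . a g], [Y → . c a], [Y → . f E num] }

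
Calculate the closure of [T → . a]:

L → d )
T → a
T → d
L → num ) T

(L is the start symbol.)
Start with: [T → . a]
The dot precedes the terminal a, so nothing is added.

CLOSURE = { [T → . a] }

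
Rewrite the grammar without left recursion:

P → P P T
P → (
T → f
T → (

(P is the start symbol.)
P is directly left-recursive. The standard transformation for
  A → A α₁ | ... | A α_m | β₁ | ... | β_n
is
  A  → β₁ A' | ... | β_n A'
  A' → α₁ A' | ... | α_m A' | ε

P → ( becomes P → ( P'
P → P P T becomes P' → P T P'
Add P' → ε

Productions for other non-terminals are unchanged:
  T → f
  T → (

Resulting grammar:
P → ( P'
P' → P T P'
P' → ε
T → f
T → (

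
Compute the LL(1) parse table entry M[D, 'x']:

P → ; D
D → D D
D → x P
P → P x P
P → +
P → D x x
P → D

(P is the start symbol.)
D → D D, D → x P

To find M[D, 'x'], we find productions for D where 'x' is in the predict set (PREDICT(N → α) = (FIRST(α) \ {ε}) ∪ (FOLLOW(N) if α ⇒* ε)).

Relevant sets:
  FIRST(D) = { 'x' }

D → D D: PREDICT = { 'x' }
  'x' is in predict set, so this production goes in M[D, 'x']
D → x P: PREDICT = { 'x' }
  'x' is in predict set, so this production goes in M[D, 'x']

M[D, 'x'] = D → D D, D → x P  (a multiply-defined cell — the grammar is not LL(1))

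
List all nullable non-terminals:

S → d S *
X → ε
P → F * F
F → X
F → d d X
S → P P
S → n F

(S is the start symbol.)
A non-terminal is nullable if it can derive ε (the empty string): either it has an ε-production, or it has a production whose right-hand side consists entirely of nullable non-terminals.

ε-productions: X → ε
So X is immediately nullable.
F → X: every symbol on the right is nullable, so F is nullable too.
No further non-terminal can be added: every production for the remaining non-terminals contains a terminal or a non-nullable non-terminal.
Nullable = { 'F', 'X' }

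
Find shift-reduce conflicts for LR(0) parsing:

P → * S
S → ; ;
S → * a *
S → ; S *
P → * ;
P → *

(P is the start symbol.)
A shift-reduce conflict occurs when an LR(0) state has both:
  - a complete (reduce) item [A → α .] (dot at the end), and
  - a shift item [B → β . c γ] (dot before a terminal).

Augment with P' → P and build the canonical LR(0) collection (I0 = CLOSURE({[P' → . P]}), then GOTO on every symbol after a dot until no new states appear). It has 11 states:
  I0: { [P → . * ;], [P → . * S], [P → . *], [P' → . P] }  — shift
  I1: { [P → * . ;], [P → * . S], [P → * .], [S → . * a *], [S → . ; ;], [S → . ; S *] }  — shift, reduce
  I2: { [P' → P .] }  — accept
  I3: { [S → * . a *] }  — shift
  I4: { [P → * ; .], [S → . * a *], [S → . ; ;], [S → . ; S *], [S → ; . ;], [S → ; . S *] }  — shift, reduce
  I5: { [P → * S .] }  — reduce
  I6: { [S → . * a *], [S → . ; ;], [S → . ; S *], [S → ; . ;], [S → ; . S *], [S → ; ; .] }  — shift, reduce
  I7: { [S → ; S . *] }  — shift
  I8: { [S → ; S * .] }  — reduce
  I9: { [S → * a . *] }  — shift
  I10: { [S → * a * .] }  — reduce

I1 contains reduce item [P → * .] and shift items [P → * . ;], [S → . * a *], [S → . ; ;], [S → . ; S *] — shift-reduce conflict.
I4 contains reduce item [P → * ; .] and shift items [S → . * a *], [S → . ; ;], [S → ; . ;], [S → . ; S *] — shift-reduce conflict.
I6 contains reduce item [S → ; ; .] and shift items [S → . * a *], [S → . ; ;], [S → ; . ;], [S → . ; S *] — shift-reduce conflict.

Answer: Yes — I1: [P → * .] vs [P → * . ;]; I4: [P → * ; .] vs [S → . * a *]; I6: [S → ; ; .] vs [S → . * a *]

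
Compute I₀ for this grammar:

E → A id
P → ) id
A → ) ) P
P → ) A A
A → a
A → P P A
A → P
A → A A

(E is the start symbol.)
First, augment the grammar with E' → E
I₀ = CLOSURE({ [E' → . E] }):
  [E' → . E] has the dot before E: add [E → . A id]
  [E → . A id] has the dot before A: add [A → . ) ) P], [A → . a], [A → . P P A], [A → . P], [A → . A A]
  [A → . P P A] has the dot before P: add [P → . ) id], [P → . ) A A]
No further items can be added.

I₀ = { [A → . ) ) P], [A → . A A], [A → . P P A], [A → . P], [A → . a], [E → . A id], [E' → . E], [P → . ) A A], [P → . ) id] }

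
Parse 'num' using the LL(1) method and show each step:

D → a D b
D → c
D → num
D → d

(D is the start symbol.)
LL(1) parsing maintains a stack (initially the start symbol over $) and the input. At each step: if the stack top is a terminal, match it against the current input token; if it is a non-terminal N, replace it with the RHS of M[N, lookahead] (the unique production whose predict set contains the lookahead).

Stack is shown with the top on the left.

Stack  Input  Action
--------------------
D $    num $  output D → num
num $  num $  match 'num'
$      $      accept

The string is accepted.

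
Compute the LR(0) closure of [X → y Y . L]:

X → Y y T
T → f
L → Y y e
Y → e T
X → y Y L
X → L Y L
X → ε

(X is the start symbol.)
{ [L → . Y y e], [X → y Y . L], [Y → . e T] }

To compute CLOSURE, for each item [A → α.Bβ] where B is a non-terminal, add [B → .γ] for all productions B → γ; repeat for the newly added items until nothing changes.

Start with: [X → y Y . L]
  [X → y Y . L] has the dot before L: add [L → . Y y e]
  [L → . Y y e] has the dot before Y: add [Y → . e T]
No further items can be added.

CLOSURE = { [L → . Y y e], [X → y Y . L], [Y → . e T] }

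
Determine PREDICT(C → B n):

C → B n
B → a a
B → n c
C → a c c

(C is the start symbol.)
PREDICT(C → B n) = (FIRST(RHS) \ {ε}) ∪ (FOLLOW(C) if ε ∈ FIRST(RHS), i.e. RHS ⇒* ε)
FIRST(B) = { 'a', 'n' }
FIRST(B n) = { 'a', 'n' }
ε ∉ FIRST(B n), so FOLLOW(C) is not added.
PREDICT(C → B n) = { 'a', 'n' }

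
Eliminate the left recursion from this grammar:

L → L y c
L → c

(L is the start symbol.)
L → c L'
L' → y c L'
L' → ε

L is directly left-recursive. The standard transformation for
  A → A α₁ | ... | A α_m | β₁ | ... | β_n
is
  A  → β₁ A' | ... | β_n A'
  A' → α₁ A' | ... | α_m A' | ε

L → c becomes L → c L'
L → L y c becomes L' → y c L'
Add L' → ε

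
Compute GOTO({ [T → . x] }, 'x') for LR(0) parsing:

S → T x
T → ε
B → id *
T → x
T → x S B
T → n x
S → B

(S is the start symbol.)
{ [T → x .] }

GOTO(I, 'x') = CLOSURE({ [A → αX.β] : [A → α.Xβ] ∈ I, X = 'x' })

Items with dot before 'x', with the dot advanced:
  [T → . x] → [T → x .]
Closure adds nothing (no advanced item has the dot before a non-terminal).

GOTO = { [T → x .] }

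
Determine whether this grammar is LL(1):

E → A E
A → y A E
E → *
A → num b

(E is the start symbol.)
Yes, the grammar is LL(1).

A grammar is LL(1) if for each non-terminal N with multiple productions, the predict sets of those productions are pairwise disjoint, where PREDICT(N → α) = (FIRST(α) \ {ε}) ∪ (FOLLOW(N) if α ⇒* ε).

Relevant sets:
  FIRST(A) = { 'num', 'y' }

For E:
  PREDICT(E → A E) = { 'num', 'y' }
  PREDICT(E → '*') = { '*' }
For A:
  PREDICT(A → y A E) = { 'y' }
  PREDICT(A → num b) = { 'num' }

All predict sets are disjoint. The grammar IS LL(1).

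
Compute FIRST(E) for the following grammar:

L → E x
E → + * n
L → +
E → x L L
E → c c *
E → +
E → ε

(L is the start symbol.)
{ '+', 'c', 'x', ε }

From E → + * n:
  - '+' is a terminal: add '+' and stop
From E → x L L:
  - x is a terminal: add 'x' and stop
From E → c c *:
  - c is a terminal: add 'c' and stop
From E → +:
  - '+' is a terminal: add '+' and stop
From E → ε:
  - ε-production, so ε ∈ FIRST(E)

Collecting: FIRST(E) = { '+', 'c', 'x', ε }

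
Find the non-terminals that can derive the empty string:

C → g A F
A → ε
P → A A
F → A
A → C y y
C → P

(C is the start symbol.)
{ 'A', 'C', 'F', 'P' }

A non-terminal is nullable if it can derive ε (the empty string): either it has an ε-production, or it has a production whose right-hand side consists entirely of nullable non-terminals.

ε-productions: A → ε
So A is immediately nullable.
P → A A: every symbol on the right is nullable, so P is nullable too.
F → A: every symbol on the right is nullable, so F is nullable too.
C → P: every symbol on the right is nullable, so C is nullable too.
Every non-terminal is now nullable.
Nullable = { 'A', 'C', 'F', 'P' }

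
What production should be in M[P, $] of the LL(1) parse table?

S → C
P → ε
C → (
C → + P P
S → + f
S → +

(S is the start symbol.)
P → ε

To find M[P, $], we find productions for P where $ is in the predict set (PREDICT(N → α) = (FIRST(α) \ {ε}) ∪ (FOLLOW(N) if α ⇒* ε)).

Relevant sets:
  FOLLOW(P) = { $ }

P → ε: PREDICT = { $ }
  $ is in predict set, so this production goes in M[P, $]

M[P, $] = P → ε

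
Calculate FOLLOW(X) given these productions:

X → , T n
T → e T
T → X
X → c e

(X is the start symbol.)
{ $, 'n' }

To compute FOLLOW(X), find every occurrence of X on a right-hand side N → α X β: add FIRST(β) \ {ε}, and if β is empty or nullable also add FOLLOW(N). Iterate to a fixed point.

X is the start symbol, so $ ∈ FOLLOW(X).
In T → X: X is at the end, add FOLLOW(T)

The FOLLOW sets referred to above (computed the same way, to a fixed point):
  FOLLOW(T) = { 'n' }

Taking the union: FOLLOW(X) = { $, 'n' }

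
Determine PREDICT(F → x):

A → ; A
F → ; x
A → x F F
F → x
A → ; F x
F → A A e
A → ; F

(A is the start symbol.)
{ 'x' }

PREDICT(F → x) = (FIRST(RHS) \ {ε}) ∪ (FOLLOW(F) if ε ∈ FIRST(RHS), i.e. RHS ⇒* ε)
FIRST(x) = { 'x' }
ε ∉ FIRST(x), so FOLLOW(F) is not added.
PREDICT(F → x) = { 'x' }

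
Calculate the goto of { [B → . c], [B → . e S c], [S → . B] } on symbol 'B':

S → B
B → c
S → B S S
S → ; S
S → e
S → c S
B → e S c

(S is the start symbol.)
GOTO(I, 'B') = CLOSURE({ [A → αX.β] : [A → α.Xβ] ∈ I, X = 'B' })

Items with dot before 'B', with the dot advanced:
  [S → . B] → [S → B .]
Closure adds nothing (no advanced item has the dot before a non-terminal).

GOTO = { [S → B .] }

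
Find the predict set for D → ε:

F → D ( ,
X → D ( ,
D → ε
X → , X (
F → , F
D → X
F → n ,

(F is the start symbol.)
PREDICT(D → ε) = (FIRST(RHS) \ {ε}) ∪ (FOLLOW(D) if ε ∈ FIRST(RHS), i.e. RHS ⇒* ε)
The right-hand side is ε (FIRST(ε) = { ε }), so the predict set is FOLLOW(D) = { '(' }
PREDICT(D → ε) = { '(' }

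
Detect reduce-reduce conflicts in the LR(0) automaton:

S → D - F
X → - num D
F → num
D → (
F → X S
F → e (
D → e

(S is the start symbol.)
No reduce-reduce conflicts

A reduce-reduce conflict occurs when an LR(0) state has two complete items [A → α .] and [B → β .] — both call for a reduction, and with no lookahead the parser cannot choose between them.

Augment with S' → S and build the canonical LR(0) collection (I0 = CLOSURE({[S' → . S]}), then GOTO on every symbol after a dot until no new states appear). It has 15 states:
  I0: { [D → . (], [D → . e], [S → . D - F], [S' → . S] }  — shift
  I1: { [D → ( .] }  — reduce
  I2: { [S → D . - F] }  — shift
  I3: { [S' → S .] }  — accept
  I4: { [D → e .] }  — reduce
  I5: { [F → . X S], [F → . e (], [F → . num], [S → D - . F], [X → . - num D] }  — shift
  I6: { [X → - . num D] }  — shift
  I7: { [S → D - F .] }  — reduce
  I8: { [D → . (], [D → . e], [F → X . S], [S → . D - F] }  — shift
  I9: { [F → e . (] }  — shift
  I10: { [F → num .] }  — reduce
  I11: { [F → e ( .] }  — reduce
  I12: { [F → X S .] }  — reduce
  I13: { [D → . (], [D → . e], [X → - num . D] }  — shift
  I14: { [X → - num D .] }  — reduce

No state contains more than one complete item.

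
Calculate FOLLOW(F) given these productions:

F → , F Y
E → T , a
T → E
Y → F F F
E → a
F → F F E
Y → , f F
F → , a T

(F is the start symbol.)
F is the start symbol, so $ ∈ FOLLOW(F).
In F → , F Y: F is followed by Y, add FIRST(Y) \ {ε} = { ',' }
In Y → F F F: F is followed by F F, add FIRST(F F) \ {ε} = { ',' }
In Y → F F F: F is followed by F, add FIRST(F) \ {ε} = { ',' }
In Y → F F F: F is at the end, add FOLLOW(Y)
In F → F F E: F is followed by F E, add FIRST(F E) \ {ε} = { ',' }
In F → F F E: F is followed by E, add FIRST(E) \ {ε} = { 'a' }
In Y → , f F: F is at the end, add FOLLOW(Y)

The FOLLOW sets referred to above (computed the same way, to a fixed point):
  FOLLOW(Y) = { $, ',', 'a' }

Taking the union: FOLLOW(F) = { $, ',', 'a' }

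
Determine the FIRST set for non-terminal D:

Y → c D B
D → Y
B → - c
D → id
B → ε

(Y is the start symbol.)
{ 'c', 'id' }

To compute FIRST(D), examine every production with D on the left-hand side, reading each right-hand side left to right until a non-nullable symbol is reached.

FIRST sets of the other non-terminals involved (by the same procedure, iterated to a fixed point):
  FIRST(Y) = { 'c' }

From D → Y:
  - Y is a non-terminal: add FIRST(Y) \ {ε} = { 'c' }
    Y is not nullable, so stop
From D → id:
  - id is a terminal: add 'id' and stop

Collecting: FIRST(D) = { 'c', 'id' }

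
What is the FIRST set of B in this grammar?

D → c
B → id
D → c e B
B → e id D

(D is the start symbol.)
{ 'e', 'id' }

To compute FIRST(B), examine every production with B on the left-hand side, reading each right-hand side left to right until a non-nullable symbol is reached.

From B → id:
  - id is a terminal: add 'id' and stop
From B → e id D:
  - e is a terminal: add 'e' and stop

Collecting: FIRST(B) = { 'e', 'id' }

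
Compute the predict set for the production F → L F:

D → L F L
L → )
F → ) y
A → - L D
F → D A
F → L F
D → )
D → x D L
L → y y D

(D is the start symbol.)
PREDICT(F → L F) = (FIRST(RHS) \ {ε}) ∪ (FOLLOW(F) if ε ∈ FIRST(RHS), i.e. RHS ⇒* ε)
FIRST(L) = { ')', 'y' }
FIRST(L F) = { ')', 'y' }
ε ∉ FIRST(L F), so FOLLOW(F) is not added.
PREDICT(F → L F) = { ')', 'y' }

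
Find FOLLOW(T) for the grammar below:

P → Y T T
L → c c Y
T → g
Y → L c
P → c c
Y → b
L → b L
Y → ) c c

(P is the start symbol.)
{ $, 'g' }

In P → Y T T: T is followed by T, add FIRST(T) \ {ε} = { 'g' }
In P → Y T T: T is at the end, add FOLLOW(P)

The FOLLOW sets referred to above (computed the same way, to a fixed point):
  FOLLOW(P) = { $ }

Taking the union: FOLLOW(T) = { $, 'g' }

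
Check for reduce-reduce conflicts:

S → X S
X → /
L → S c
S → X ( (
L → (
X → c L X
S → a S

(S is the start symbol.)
No reduce-reduce conflicts

A reduce-reduce conflict occurs when an LR(0) state has two complete items [A → α .] and [B → β .] — both call for a reduction, and with no lookahead the parser cannot choose between them.

Augment with S' → S and build the canonical LR(0) collection (I0 = CLOSURE({[S' → . S]}), then GOTO on every symbol after a dot until no new states appear). It has 15 states:
  I0: { [S → . X ( (], [S → . X S], [S → . a S], [S' → . S], [X → . /], [X → . c L X] }  — shift
  I1: { [X → / .] }  — reduce
  I2: { [S' → S .] }  — accept
  I3: { [S → . X ( (], [S → . X S], [S → . a S], [S → X . ( (], [S → X . S], [X → . /], [X → . c L X] }  — shift
  I4: { [S → . X ( (], [S → . X S], [S → . a S], [S → a . S], [X → . /], [X → . c L X] }  — shift
  I5: { [L → . (], [L → . S c], [S → . X ( (], [S → . X S], [S → . a S], [X → . /], [X → . c L X], [X → c . L X] }  — shift
  I6: { [L → ( .] }  — reduce
  I7: { [X → . /], [X → . c L X], [X → c L . X] }  — shift
  I8: { [L → S . c] }  — shift
  I9: { [L → S c .] }  — reduce
  I10: { [X → c L X .] }  — reduce
  I11: { [S → a S .] }  — reduce
  I12: { [S → X ( . (] }  — shift
  I13: { [S → X S .] }  — reduce
  I14: { [S → X ( ( .] }  — reduce

No state contains more than one complete item.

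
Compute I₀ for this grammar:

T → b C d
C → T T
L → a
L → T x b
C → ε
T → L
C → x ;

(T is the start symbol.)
{ [L → . T x b], [L → . a], [T → . L], [T → . b C d], [T' → . T] }

First, augment the grammar with T' → T
I₀ = CLOSURE({ [T' → . T] }):
  [T' → . T] has the dot before T: add [T → . b C d], [T → . L]
  [T → . L] has the dot before L: add [L → . a], [L → . T x b]
No further items can be added.

I₀ = { [L → . T x b], [L → . a], [T → . L], [T → . b C d], [T' → . T] }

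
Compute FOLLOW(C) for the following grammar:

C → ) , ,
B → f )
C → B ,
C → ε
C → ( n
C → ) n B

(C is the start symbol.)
{ $ }

C is the start symbol, so $ ∈ FOLLOW(C).
C does not occur on any right-hand side.

Taking the union: FOLLOW(C) = { $ }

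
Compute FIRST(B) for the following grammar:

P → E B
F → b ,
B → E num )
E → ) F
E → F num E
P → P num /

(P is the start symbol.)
To compute FIRST(B), examine every production with B on the left-hand side, reading each right-hand side left to right until a non-nullable symbol is reached.

FIRST sets of the other non-terminals involved (by the same procedure, iterated to a fixed point):
  FIRST(E) = { ')', 'b' }

From B → E num ):
  - E is a non-terminal: add FIRST(E) \ {ε} = { ')', 'b' }
    E is not nullable, so stop

Collecting: FIRST(B) = { ')', 'b' }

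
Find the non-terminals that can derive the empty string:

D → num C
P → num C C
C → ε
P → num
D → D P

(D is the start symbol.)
A non-terminal is nullable if it can derive ε (the empty string): either it has an ε-production, or it has a production whose right-hand side consists entirely of nullable non-terminals.

ε-productions: C → ε
So C is immediately nullable.
No further non-terminal can be added: every production for the remaining non-terminals contains a terminal or a non-nullable non-terminal.
Nullable = { 'C' }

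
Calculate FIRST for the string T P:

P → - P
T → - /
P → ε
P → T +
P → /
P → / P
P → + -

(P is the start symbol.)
FIRST sets of the non-terminals involved (from the grammar, by fixed-point iteration):
  FIRST(T) = { '-' }

To compute FIRST(T P), process the symbols left to right:
Symbol T is a non-terminal. Add FIRST(T) \ {ε} = { '-' }
T is not nullable (ε ∉ FIRST(T)), so stop here.
FIRST(T P) = { '-' }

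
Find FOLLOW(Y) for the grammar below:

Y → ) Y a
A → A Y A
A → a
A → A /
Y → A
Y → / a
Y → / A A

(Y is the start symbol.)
{ $, 'a' }

To compute FOLLOW(Y), find every occurrence of Y on a right-hand side N → α Y β: add FIRST(β) \ {ε}, and if β is empty or nullable also add FOLLOW(N). Iterate to a fixed point.

Y is the start symbol, so $ ∈ FOLLOW(Y).
In Y → ) Y a: Y is followed by a, add FIRST(a) \ {ε} = { 'a' }
In A → A Y A: Y is followed by A, add FIRST(A) \ {ε} = { 'a' }

Taking the union: FOLLOW(Y) = { $, 'a' }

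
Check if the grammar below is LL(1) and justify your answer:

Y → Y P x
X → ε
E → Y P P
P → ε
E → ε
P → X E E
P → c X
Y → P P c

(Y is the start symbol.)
No. Predict set conflict for Y: { 'c' }

Relevant sets:
  FIRST(Y) = { 'c' }
  FIRST(P) = { 'c', ε }
  FIRST(X) = { ε }
  FIRST(E) = { 'c', ε }
  FOLLOW(E) = { 'c', 'x' }
  FOLLOW(P) = { 'c', 'x' }

For Y:
  PREDICT(Y → Y P x) = { 'c' }
  PREDICT(Y → P P c) = { 'c' }
For E:
  PREDICT(E → Y P P) = { 'c' }
  PREDICT(E → ε) = { 'c', 'x' }
For P:
  PREDICT(P → ε) = { 'c', 'x' }
  PREDICT(P → X E E) = { 'c', 'x' }
  PREDICT(P → c X) = { 'c' }
X has a single production, so nothing to check there.

Conflict found: Predict set conflict for Y: { 'c' }
The grammar is NOT LL(1).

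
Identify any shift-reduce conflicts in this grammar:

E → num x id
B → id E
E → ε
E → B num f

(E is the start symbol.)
Yes — I0: [E → .] vs [B → . id E]; I3: [E → .] vs [B → . id E]

Augment with E' → E and build the canonical LR(0) collection (I0 = CLOSURE({[E' → . E]}), then GOTO on every symbol after a dot until no new states appear). It has 10 states:
  I0: { [B → . id E], [E → . B num f], [E → . num x id], [E → .], [E' → . E] }  — shift, reduce
  I1: { [E → B . num f] }  — shift
  I2: { [E' → E .] }  — accept
  I3: { [B → . id E], [B → id . E], [E → . B num f], [E → . num x id], [E → .] }  — shift, reduce
  I4: { [E → num . x id] }  — shift
  I5: { [E → num x . id] }  — shift
  I6: { [E → num x id .] }  — reduce
  I7: { [B → id E .] }  — reduce
  I8: { [E → B num . f] }  — shift
  I9: { [E → B num f .] }  — reduce

I0 contains reduce item [E → .] and shift items [B → . id E], [E → . num x id] — shift-reduce conflict.
I3 contains reduce item [E → .] and shift items [B → . id E], [E → . num x id] — shift-reduce conflict.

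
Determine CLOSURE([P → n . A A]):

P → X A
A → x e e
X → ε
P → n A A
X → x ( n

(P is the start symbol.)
{ [A → . x e e], [P → n . A A] }

Start with: [P → n . A A]
  [P → n . A A] has the dot before A: add [A → . x e e]
No further items can be added.

CLOSURE = { [A → . x e e], [P → n . A A] }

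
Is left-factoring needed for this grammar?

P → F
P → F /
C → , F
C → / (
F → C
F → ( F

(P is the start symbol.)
Yes, P has productions with common prefix 'F'

Left-factoring is needed when two productions for the same non-terminal
share a common prefix on the right-hand side.

Productions for P:
  P → F
  P → F /
Productions for C:
  C → , F
  C → / (
Productions for F:
  F → C
  F → ( F

Found common prefix 'F' in productions for P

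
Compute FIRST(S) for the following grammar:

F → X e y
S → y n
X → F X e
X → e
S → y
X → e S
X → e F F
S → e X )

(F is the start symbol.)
{ 'e', 'y' }

From S → y n:
  - y is a terminal: add 'y' and stop
From S → y:
  - y is a terminal: add 'y' and stop
From S → e X ):
  - e is a terminal: add 'e' and stop

Collecting: FIRST(S) = { 'e', 'y' }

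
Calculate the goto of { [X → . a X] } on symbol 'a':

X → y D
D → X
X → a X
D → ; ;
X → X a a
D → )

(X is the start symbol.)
{ [X → . X a a], [X → . a X], [X → . y D], [X → a . X] }

GOTO(I, 'a') = CLOSURE({ [A → αX.β] : [A → α.Xβ] ∈ I, X = 'a' })

Items with dot before 'a', with the dot advanced:
  [X → . a X] → [X → a . X]
Closure of the advanced items:
  [X → a . X] has the dot before X: add [X → . y D], [X → . a X], [X → . X a a]

GOTO = { [X → . X a a], [X → . a X], [X → . y D], [X → a . X] }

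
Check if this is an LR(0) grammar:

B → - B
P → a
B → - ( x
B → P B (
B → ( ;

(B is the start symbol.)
Yes, the grammar is LR(0)

A grammar is LR(0) if no state in the canonical LR(0) collection has:
  - both a shift item (dot before a terminal) and a complete item (shift-reduce conflict), or
  - two or more complete items (reduce-reduce conflict; the accept item [B' → B .] counts as a complete item here).

Augment with B' → B and build the canonical LR(0) collection (I0 = CLOSURE({[B' → . B]}), then GOTO on every symbol after a dot until no new states appear). It has 12 states:
  I0: { [B → . ( ;], [B → . - ( x], [B → . - B], [B → . P B (], [B' → . B], [P → . a] }  — shift
  I1: { [B → ( . ;] }  — shift
  I2: { [B → - . ( x], [B → - . B], [B → . ( ;], [B → . - ( x], [B → . - B], [B → . P B (], [P → . a] }  — shift
  I3: { [B' → B .] }  — accept
  I4: { [B → . ( ;], [B → . - ( x], [B → . - B], [B → . P B (], [B → P . B (], [P → . a] }  — shift
  I5: { [P → a .] }  — reduce
  I6: { [B → P B . (] }  — shift
  I7: { [B → P B ( .] }  — reduce
  I8: { [B → ( . ;], [B → - ( . x] }  — shift
  I9: { [B → - B .] }  — reduce
  I10: { [B → ( ; .] }  — reduce
  I11: { [B → - ( x .] }  — reduce

Every state is either a pure shift/goto state or contains exactly one complete item and nothing to shift — no conflicts. The grammar is LR(0).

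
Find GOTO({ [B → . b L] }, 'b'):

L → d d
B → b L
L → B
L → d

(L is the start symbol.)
{ [B → . b L], [B → b . L], [L → . B], [L → . d d], [L → . d] }

GOTO(I, 'b') = CLOSURE({ [A → αX.β] : [A → α.Xβ] ∈ I, X = 'b' })

Items with dot before 'b', with the dot advanced:
  [B → . b L] → [B → b . L]
Closure of the advanced items:
  [B → b . L] has the dot before L: add [L → . d d], [L → . B], [L → . d]
  [L → . B] has the dot before B: add [B → . b L]

GOTO = { [B → . b L], [B → b . L], [L → . B], [L → . d d], [L → . d] }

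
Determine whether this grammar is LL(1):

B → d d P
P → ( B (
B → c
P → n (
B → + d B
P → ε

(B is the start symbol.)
Relevant sets:
  FOLLOW(P) = { $, '(' }

For B:
  PREDICT(B → d d P) = { 'd' }
  PREDICT(B → c) = { 'c' }
  PREDICT(B → '+' d B) = { '+' }
For P:
  PREDICT(P → '(' B '(') = { '(' }
  PREDICT(P → n '(') = { 'n' }
  PREDICT(P → ε) = { $, '(' }

Conflict found: Predict set conflict for P: { '(' }
The grammar is NOT LL(1).

Answer: No. Predict set conflict for P: { '(' }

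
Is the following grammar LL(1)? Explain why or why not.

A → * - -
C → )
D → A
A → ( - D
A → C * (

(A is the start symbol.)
Yes, the grammar is LL(1).

A grammar is LL(1) if for each non-terminal N with multiple productions, the predict sets of those productions are pairwise disjoint, where PREDICT(N → α) = (FIRST(α) \ {ε}) ∪ (FOLLOW(N) if α ⇒* ε).

Relevant sets:
  FIRST(C) = { ')' }

For A:
  PREDICT(A → '*' '-' '-') = { '*' }
  PREDICT(A → '(' '-' D) = { '(' }
  PREDICT(A → C '*' '(') = { ')' }
C, D have a single production, so nothing to check there.

All predict sets are disjoint. The grammar IS LL(1).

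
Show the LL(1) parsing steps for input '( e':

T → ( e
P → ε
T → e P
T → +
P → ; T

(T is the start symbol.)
LL(1) parsing maintains a stack (initially the start symbol over $) and the input. At each step: if the stack top is a terminal, match it against the current input token; if it is a non-terminal N, replace it with the RHS of M[N, lookahead] (the unique production whose predict set contains the lookahead).

Stack is shown with the top on the left.

Stack  Input  Action
--------------------
T $    ( e $  output T → ( e
( e $  ( e $  match '('
e $    e $    match 'e'
$      $      accept

The string is accepted.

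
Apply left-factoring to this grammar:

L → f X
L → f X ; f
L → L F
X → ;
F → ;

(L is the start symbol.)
L → f X L'
L' → ε
L' → ; f
L → L F
X → ;
F → ;

Left-factoring transforms A → αβ₁ | αβ₂ into A → αA' and A' → β₁ | β₂
(α is the longest common prefix among the alternatives). Repeat until
no nonterminal has two alternatives with a common prefix.

Round 1: L has alternatives sharing prefix 'f X'. Introduce L': L → f X L'
  Add: L' → ε
  Add: L' → ; f

No remaining common prefixes — done.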